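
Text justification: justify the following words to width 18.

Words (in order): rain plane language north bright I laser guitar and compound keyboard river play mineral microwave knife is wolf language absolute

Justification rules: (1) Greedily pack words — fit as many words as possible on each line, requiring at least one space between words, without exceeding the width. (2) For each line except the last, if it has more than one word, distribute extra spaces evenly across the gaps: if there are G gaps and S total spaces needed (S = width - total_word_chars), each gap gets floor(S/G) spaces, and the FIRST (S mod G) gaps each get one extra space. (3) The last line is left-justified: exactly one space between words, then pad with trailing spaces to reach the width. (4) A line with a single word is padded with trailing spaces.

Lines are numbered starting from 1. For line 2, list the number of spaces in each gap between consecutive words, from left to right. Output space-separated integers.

Answer: 5

Derivation:
Line 1: ['rain', 'plane'] (min_width=10, slack=8)
Line 2: ['language', 'north'] (min_width=14, slack=4)
Line 3: ['bright', 'I', 'laser'] (min_width=14, slack=4)
Line 4: ['guitar', 'and'] (min_width=10, slack=8)
Line 5: ['compound', 'keyboard'] (min_width=17, slack=1)
Line 6: ['river', 'play', 'mineral'] (min_width=18, slack=0)
Line 7: ['microwave', 'knife', 'is'] (min_width=18, slack=0)
Line 8: ['wolf', 'language'] (min_width=13, slack=5)
Line 9: ['absolute'] (min_width=8, slack=10)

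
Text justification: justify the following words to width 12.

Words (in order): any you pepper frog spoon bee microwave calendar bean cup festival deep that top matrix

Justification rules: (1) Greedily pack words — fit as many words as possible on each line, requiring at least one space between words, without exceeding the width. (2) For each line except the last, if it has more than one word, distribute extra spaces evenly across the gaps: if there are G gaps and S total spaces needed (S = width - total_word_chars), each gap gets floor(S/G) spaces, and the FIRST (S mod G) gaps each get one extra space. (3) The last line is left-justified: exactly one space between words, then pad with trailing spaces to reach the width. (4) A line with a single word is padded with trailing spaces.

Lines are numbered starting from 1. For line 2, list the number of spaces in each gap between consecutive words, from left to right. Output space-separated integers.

Answer: 2

Derivation:
Line 1: ['any', 'you'] (min_width=7, slack=5)
Line 2: ['pepper', 'frog'] (min_width=11, slack=1)
Line 3: ['spoon', 'bee'] (min_width=9, slack=3)
Line 4: ['microwave'] (min_width=9, slack=3)
Line 5: ['calendar'] (min_width=8, slack=4)
Line 6: ['bean', 'cup'] (min_width=8, slack=4)
Line 7: ['festival'] (min_width=8, slack=4)
Line 8: ['deep', 'that'] (min_width=9, slack=3)
Line 9: ['top', 'matrix'] (min_width=10, slack=2)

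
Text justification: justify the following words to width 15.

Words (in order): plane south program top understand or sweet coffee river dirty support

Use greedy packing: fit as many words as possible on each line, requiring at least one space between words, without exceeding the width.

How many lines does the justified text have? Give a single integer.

Answer: 6

Derivation:
Line 1: ['plane', 'south'] (min_width=11, slack=4)
Line 2: ['program', 'top'] (min_width=11, slack=4)
Line 3: ['understand', 'or'] (min_width=13, slack=2)
Line 4: ['sweet', 'coffee'] (min_width=12, slack=3)
Line 5: ['river', 'dirty'] (min_width=11, slack=4)
Line 6: ['support'] (min_width=7, slack=8)
Total lines: 6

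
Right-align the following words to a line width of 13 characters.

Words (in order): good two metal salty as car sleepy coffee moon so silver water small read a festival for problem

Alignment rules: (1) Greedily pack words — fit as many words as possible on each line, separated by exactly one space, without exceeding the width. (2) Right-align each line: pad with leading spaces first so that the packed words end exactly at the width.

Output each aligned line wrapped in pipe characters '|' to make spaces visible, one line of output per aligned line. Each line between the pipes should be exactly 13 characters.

Line 1: ['good', 'two'] (min_width=8, slack=5)
Line 2: ['metal', 'salty'] (min_width=11, slack=2)
Line 3: ['as', 'car', 'sleepy'] (min_width=13, slack=0)
Line 4: ['coffee', 'moon'] (min_width=11, slack=2)
Line 5: ['so', 'silver'] (min_width=9, slack=4)
Line 6: ['water', 'small'] (min_width=11, slack=2)
Line 7: ['read', 'a'] (min_width=6, slack=7)
Line 8: ['festival', 'for'] (min_width=12, slack=1)
Line 9: ['problem'] (min_width=7, slack=6)

Answer: |     good two|
|  metal salty|
|as car sleepy|
|  coffee moon|
|    so silver|
|  water small|
|       read a|
| festival for|
|      problem|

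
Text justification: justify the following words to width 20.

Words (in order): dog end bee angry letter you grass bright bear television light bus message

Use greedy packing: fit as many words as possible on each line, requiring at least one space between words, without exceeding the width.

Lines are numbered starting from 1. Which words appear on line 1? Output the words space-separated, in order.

Answer: dog end bee angry

Derivation:
Line 1: ['dog', 'end', 'bee', 'angry'] (min_width=17, slack=3)
Line 2: ['letter', 'you', 'grass'] (min_width=16, slack=4)
Line 3: ['bright', 'bear'] (min_width=11, slack=9)
Line 4: ['television', 'light', 'bus'] (min_width=20, slack=0)
Line 5: ['message'] (min_width=7, slack=13)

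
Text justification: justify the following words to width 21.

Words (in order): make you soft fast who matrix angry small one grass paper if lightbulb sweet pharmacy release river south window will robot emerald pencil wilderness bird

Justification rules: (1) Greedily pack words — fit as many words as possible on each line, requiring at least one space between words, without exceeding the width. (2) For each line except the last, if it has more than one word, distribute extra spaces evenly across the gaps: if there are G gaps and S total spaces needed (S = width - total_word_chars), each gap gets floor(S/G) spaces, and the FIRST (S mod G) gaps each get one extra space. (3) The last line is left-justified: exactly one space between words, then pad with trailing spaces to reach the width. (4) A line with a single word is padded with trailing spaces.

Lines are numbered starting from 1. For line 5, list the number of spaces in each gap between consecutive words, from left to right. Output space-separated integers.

Answer: 6

Derivation:
Line 1: ['make', 'you', 'soft', 'fast'] (min_width=18, slack=3)
Line 2: ['who', 'matrix', 'angry'] (min_width=16, slack=5)
Line 3: ['small', 'one', 'grass', 'paper'] (min_width=21, slack=0)
Line 4: ['if', 'lightbulb', 'sweet'] (min_width=18, slack=3)
Line 5: ['pharmacy', 'release'] (min_width=16, slack=5)
Line 6: ['river', 'south', 'window'] (min_width=18, slack=3)
Line 7: ['will', 'robot', 'emerald'] (min_width=18, slack=3)
Line 8: ['pencil', 'wilderness'] (min_width=17, slack=4)
Line 9: ['bird'] (min_width=4, slack=17)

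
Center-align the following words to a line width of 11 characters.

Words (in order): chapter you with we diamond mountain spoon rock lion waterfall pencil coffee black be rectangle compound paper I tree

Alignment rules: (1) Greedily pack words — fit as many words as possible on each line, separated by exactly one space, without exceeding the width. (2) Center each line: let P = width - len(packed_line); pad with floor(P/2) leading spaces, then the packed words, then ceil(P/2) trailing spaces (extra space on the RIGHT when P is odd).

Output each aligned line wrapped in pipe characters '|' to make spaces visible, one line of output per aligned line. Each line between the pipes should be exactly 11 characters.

Answer: |chapter you|
|  with we  |
|  diamond  |
| mountain  |
|spoon rock |
|   lion    |
| waterfall |
|  pencil   |
|  coffee   |
| black be  |
| rectangle |
| compound  |
|  paper I  |
|   tree    |

Derivation:
Line 1: ['chapter', 'you'] (min_width=11, slack=0)
Line 2: ['with', 'we'] (min_width=7, slack=4)
Line 3: ['diamond'] (min_width=7, slack=4)
Line 4: ['mountain'] (min_width=8, slack=3)
Line 5: ['spoon', 'rock'] (min_width=10, slack=1)
Line 6: ['lion'] (min_width=4, slack=7)
Line 7: ['waterfall'] (min_width=9, slack=2)
Line 8: ['pencil'] (min_width=6, slack=5)
Line 9: ['coffee'] (min_width=6, slack=5)
Line 10: ['black', 'be'] (min_width=8, slack=3)
Line 11: ['rectangle'] (min_width=9, slack=2)
Line 12: ['compound'] (min_width=8, slack=3)
Line 13: ['paper', 'I'] (min_width=7, slack=4)
Line 14: ['tree'] (min_width=4, slack=7)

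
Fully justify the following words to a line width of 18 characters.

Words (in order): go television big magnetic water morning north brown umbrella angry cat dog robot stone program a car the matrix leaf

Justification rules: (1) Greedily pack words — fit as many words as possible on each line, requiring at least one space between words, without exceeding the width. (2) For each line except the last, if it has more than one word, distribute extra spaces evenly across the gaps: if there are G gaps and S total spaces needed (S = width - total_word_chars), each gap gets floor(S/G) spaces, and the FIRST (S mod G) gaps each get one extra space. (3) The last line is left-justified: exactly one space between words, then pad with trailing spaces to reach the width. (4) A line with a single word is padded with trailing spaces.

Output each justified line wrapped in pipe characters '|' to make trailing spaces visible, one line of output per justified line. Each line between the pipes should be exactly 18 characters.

Line 1: ['go', 'television', 'big'] (min_width=17, slack=1)
Line 2: ['magnetic', 'water'] (min_width=14, slack=4)
Line 3: ['morning', 'north'] (min_width=13, slack=5)
Line 4: ['brown', 'umbrella'] (min_width=14, slack=4)
Line 5: ['angry', 'cat', 'dog'] (min_width=13, slack=5)
Line 6: ['robot', 'stone'] (min_width=11, slack=7)
Line 7: ['program', 'a', 'car', 'the'] (min_width=17, slack=1)
Line 8: ['matrix', 'leaf'] (min_width=11, slack=7)

Answer: |go  television big|
|magnetic     water|
|morning      north|
|brown     umbrella|
|angry    cat   dog|
|robot        stone|
|program  a car the|
|matrix leaf       |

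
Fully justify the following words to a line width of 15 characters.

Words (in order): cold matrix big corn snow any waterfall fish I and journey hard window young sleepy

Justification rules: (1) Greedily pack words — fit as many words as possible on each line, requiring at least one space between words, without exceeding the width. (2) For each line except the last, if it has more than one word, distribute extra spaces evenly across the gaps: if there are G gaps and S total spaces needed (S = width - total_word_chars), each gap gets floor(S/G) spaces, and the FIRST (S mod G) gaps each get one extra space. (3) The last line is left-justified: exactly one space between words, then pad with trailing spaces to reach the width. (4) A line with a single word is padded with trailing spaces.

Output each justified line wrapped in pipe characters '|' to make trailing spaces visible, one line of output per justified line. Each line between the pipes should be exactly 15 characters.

Line 1: ['cold', 'matrix', 'big'] (min_width=15, slack=0)
Line 2: ['corn', 'snow', 'any'] (min_width=13, slack=2)
Line 3: ['waterfall', 'fish'] (min_width=14, slack=1)
Line 4: ['I', 'and', 'journey'] (min_width=13, slack=2)
Line 5: ['hard', 'window'] (min_width=11, slack=4)
Line 6: ['young', 'sleepy'] (min_width=12, slack=3)

Answer: |cold matrix big|
|corn  snow  any|
|waterfall  fish|
|I  and  journey|
|hard     window|
|young sleepy   |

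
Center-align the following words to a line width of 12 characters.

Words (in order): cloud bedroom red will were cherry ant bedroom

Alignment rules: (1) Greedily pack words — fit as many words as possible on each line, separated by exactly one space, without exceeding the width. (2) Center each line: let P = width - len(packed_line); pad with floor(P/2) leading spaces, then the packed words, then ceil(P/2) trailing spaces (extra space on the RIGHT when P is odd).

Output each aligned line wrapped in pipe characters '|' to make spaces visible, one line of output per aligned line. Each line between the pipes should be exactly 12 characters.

Line 1: ['cloud'] (min_width=5, slack=7)
Line 2: ['bedroom', 'red'] (min_width=11, slack=1)
Line 3: ['will', 'were'] (min_width=9, slack=3)
Line 4: ['cherry', 'ant'] (min_width=10, slack=2)
Line 5: ['bedroom'] (min_width=7, slack=5)

Answer: |   cloud    |
|bedroom red |
| will were  |
| cherry ant |
|  bedroom   |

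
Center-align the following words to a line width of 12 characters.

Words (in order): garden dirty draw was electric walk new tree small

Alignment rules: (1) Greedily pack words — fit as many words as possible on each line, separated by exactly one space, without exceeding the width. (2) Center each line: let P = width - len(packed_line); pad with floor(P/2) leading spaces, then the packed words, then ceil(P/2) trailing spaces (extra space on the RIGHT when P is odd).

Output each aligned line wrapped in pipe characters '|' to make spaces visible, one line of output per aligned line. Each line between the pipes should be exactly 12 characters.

Line 1: ['garden', 'dirty'] (min_width=12, slack=0)
Line 2: ['draw', 'was'] (min_width=8, slack=4)
Line 3: ['electric'] (min_width=8, slack=4)
Line 4: ['walk', 'new'] (min_width=8, slack=4)
Line 5: ['tree', 'small'] (min_width=10, slack=2)

Answer: |garden dirty|
|  draw was  |
|  electric  |
|  walk new  |
| tree small |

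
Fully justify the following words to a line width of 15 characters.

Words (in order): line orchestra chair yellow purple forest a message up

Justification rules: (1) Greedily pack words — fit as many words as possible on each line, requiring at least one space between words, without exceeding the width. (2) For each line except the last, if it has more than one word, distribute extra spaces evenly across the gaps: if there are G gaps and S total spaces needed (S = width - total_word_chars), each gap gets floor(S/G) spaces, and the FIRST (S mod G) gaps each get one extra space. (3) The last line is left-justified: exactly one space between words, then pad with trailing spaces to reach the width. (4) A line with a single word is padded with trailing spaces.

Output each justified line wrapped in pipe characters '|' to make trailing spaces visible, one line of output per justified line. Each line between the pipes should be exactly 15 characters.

Answer: |line  orchestra|
|chair    yellow|
|purple forest a|
|message up     |

Derivation:
Line 1: ['line', 'orchestra'] (min_width=14, slack=1)
Line 2: ['chair', 'yellow'] (min_width=12, slack=3)
Line 3: ['purple', 'forest', 'a'] (min_width=15, slack=0)
Line 4: ['message', 'up'] (min_width=10, slack=5)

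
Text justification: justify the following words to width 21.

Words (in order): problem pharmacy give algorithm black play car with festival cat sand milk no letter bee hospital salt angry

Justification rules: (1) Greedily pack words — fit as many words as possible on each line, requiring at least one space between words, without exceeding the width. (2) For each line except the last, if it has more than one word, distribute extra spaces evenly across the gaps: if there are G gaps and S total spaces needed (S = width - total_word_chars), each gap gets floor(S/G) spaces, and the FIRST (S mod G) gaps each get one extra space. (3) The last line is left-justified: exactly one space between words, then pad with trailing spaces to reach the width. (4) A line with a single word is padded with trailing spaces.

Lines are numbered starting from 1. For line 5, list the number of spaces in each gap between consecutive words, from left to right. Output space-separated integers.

Line 1: ['problem', 'pharmacy', 'give'] (min_width=21, slack=0)
Line 2: ['algorithm', 'black', 'play'] (min_width=20, slack=1)
Line 3: ['car', 'with', 'festival', 'cat'] (min_width=21, slack=0)
Line 4: ['sand', 'milk', 'no', 'letter'] (min_width=19, slack=2)
Line 5: ['bee', 'hospital', 'salt'] (min_width=17, slack=4)
Line 6: ['angry'] (min_width=5, slack=16)

Answer: 3 3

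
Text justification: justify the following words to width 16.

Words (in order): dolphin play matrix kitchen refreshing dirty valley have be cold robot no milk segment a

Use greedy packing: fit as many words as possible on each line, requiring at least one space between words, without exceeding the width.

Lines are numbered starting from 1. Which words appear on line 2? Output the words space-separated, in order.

Answer: matrix kitchen

Derivation:
Line 1: ['dolphin', 'play'] (min_width=12, slack=4)
Line 2: ['matrix', 'kitchen'] (min_width=14, slack=2)
Line 3: ['refreshing', 'dirty'] (min_width=16, slack=0)
Line 4: ['valley', 'have', 'be'] (min_width=14, slack=2)
Line 5: ['cold', 'robot', 'no'] (min_width=13, slack=3)
Line 6: ['milk', 'segment', 'a'] (min_width=14, slack=2)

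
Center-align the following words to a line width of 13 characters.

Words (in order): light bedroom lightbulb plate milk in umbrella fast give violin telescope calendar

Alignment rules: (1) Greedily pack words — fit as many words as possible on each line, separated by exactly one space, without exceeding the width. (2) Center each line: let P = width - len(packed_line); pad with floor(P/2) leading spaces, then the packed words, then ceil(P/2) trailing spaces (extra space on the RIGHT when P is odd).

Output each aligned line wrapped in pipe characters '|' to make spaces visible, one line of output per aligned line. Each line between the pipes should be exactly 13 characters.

Answer: |light bedroom|
|  lightbulb  |
|plate milk in|
|umbrella fast|
| give violin |
|  telescope  |
|  calendar   |

Derivation:
Line 1: ['light', 'bedroom'] (min_width=13, slack=0)
Line 2: ['lightbulb'] (min_width=9, slack=4)
Line 3: ['plate', 'milk', 'in'] (min_width=13, slack=0)
Line 4: ['umbrella', 'fast'] (min_width=13, slack=0)
Line 5: ['give', 'violin'] (min_width=11, slack=2)
Line 6: ['telescope'] (min_width=9, slack=4)
Line 7: ['calendar'] (min_width=8, slack=5)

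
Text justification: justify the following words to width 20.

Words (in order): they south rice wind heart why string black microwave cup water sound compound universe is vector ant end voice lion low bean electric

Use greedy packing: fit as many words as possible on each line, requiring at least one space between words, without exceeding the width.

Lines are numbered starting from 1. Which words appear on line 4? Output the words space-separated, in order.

Line 1: ['they', 'south', 'rice', 'wind'] (min_width=20, slack=0)
Line 2: ['heart', 'why', 'string'] (min_width=16, slack=4)
Line 3: ['black', 'microwave', 'cup'] (min_width=19, slack=1)
Line 4: ['water', 'sound', 'compound'] (min_width=20, slack=0)
Line 5: ['universe', 'is', 'vector'] (min_width=18, slack=2)
Line 6: ['ant', 'end', 'voice', 'lion'] (min_width=18, slack=2)
Line 7: ['low', 'bean', 'electric'] (min_width=17, slack=3)

Answer: water sound compound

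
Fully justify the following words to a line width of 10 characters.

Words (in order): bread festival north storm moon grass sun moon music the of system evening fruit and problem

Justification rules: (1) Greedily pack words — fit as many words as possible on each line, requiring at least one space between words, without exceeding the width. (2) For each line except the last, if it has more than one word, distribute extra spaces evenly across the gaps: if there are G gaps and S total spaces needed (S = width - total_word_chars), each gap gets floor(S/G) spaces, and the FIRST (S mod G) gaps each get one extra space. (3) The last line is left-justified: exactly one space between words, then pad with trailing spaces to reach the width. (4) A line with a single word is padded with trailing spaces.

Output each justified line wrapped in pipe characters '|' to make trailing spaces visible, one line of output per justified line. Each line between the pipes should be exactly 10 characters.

Answer: |bread     |
|festival  |
|north     |
|storm moon|
|grass  sun|
|moon music|
|the     of|
|system    |
|evening   |
|fruit  and|
|problem   |

Derivation:
Line 1: ['bread'] (min_width=5, slack=5)
Line 2: ['festival'] (min_width=8, slack=2)
Line 3: ['north'] (min_width=5, slack=5)
Line 4: ['storm', 'moon'] (min_width=10, slack=0)
Line 5: ['grass', 'sun'] (min_width=9, slack=1)
Line 6: ['moon', 'music'] (min_width=10, slack=0)
Line 7: ['the', 'of'] (min_width=6, slack=4)
Line 8: ['system'] (min_width=6, slack=4)
Line 9: ['evening'] (min_width=7, slack=3)
Line 10: ['fruit', 'and'] (min_width=9, slack=1)
Line 11: ['problem'] (min_width=7, slack=3)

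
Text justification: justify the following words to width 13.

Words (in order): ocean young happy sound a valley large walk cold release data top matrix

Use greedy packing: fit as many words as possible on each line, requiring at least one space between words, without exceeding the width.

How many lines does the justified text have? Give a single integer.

Answer: 6

Derivation:
Line 1: ['ocean', 'young'] (min_width=11, slack=2)
Line 2: ['happy', 'sound', 'a'] (min_width=13, slack=0)
Line 3: ['valley', 'large'] (min_width=12, slack=1)
Line 4: ['walk', 'cold'] (min_width=9, slack=4)
Line 5: ['release', 'data'] (min_width=12, slack=1)
Line 6: ['top', 'matrix'] (min_width=10, slack=3)
Total lines: 6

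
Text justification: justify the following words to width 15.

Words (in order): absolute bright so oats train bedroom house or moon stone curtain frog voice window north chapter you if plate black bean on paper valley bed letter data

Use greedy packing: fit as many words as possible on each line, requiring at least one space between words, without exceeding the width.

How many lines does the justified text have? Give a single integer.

Line 1: ['absolute', 'bright'] (min_width=15, slack=0)
Line 2: ['so', 'oats', 'train'] (min_width=13, slack=2)
Line 3: ['bedroom', 'house'] (min_width=13, slack=2)
Line 4: ['or', 'moon', 'stone'] (min_width=13, slack=2)
Line 5: ['curtain', 'frog'] (min_width=12, slack=3)
Line 6: ['voice', 'window'] (min_width=12, slack=3)
Line 7: ['north', 'chapter'] (min_width=13, slack=2)
Line 8: ['you', 'if', 'plate'] (min_width=12, slack=3)
Line 9: ['black', 'bean', 'on'] (min_width=13, slack=2)
Line 10: ['paper', 'valley'] (min_width=12, slack=3)
Line 11: ['bed', 'letter', 'data'] (min_width=15, slack=0)
Total lines: 11

Answer: 11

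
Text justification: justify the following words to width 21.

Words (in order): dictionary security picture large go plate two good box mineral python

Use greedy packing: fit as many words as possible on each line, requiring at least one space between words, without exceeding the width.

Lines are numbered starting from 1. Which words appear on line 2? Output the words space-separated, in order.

Line 1: ['dictionary', 'security'] (min_width=19, slack=2)
Line 2: ['picture', 'large', 'go'] (min_width=16, slack=5)
Line 3: ['plate', 'two', 'good', 'box'] (min_width=18, slack=3)
Line 4: ['mineral', 'python'] (min_width=14, slack=7)

Answer: picture large go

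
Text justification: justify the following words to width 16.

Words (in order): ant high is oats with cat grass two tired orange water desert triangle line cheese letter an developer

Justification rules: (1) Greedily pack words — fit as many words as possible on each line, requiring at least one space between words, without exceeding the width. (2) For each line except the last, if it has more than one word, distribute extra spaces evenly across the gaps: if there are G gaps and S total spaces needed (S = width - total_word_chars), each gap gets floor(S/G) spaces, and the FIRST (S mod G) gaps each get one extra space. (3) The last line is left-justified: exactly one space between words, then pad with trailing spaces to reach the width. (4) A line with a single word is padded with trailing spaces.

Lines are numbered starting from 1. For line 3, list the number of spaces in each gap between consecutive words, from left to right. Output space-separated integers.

Line 1: ['ant', 'high', 'is', 'oats'] (min_width=16, slack=0)
Line 2: ['with', 'cat', 'grass'] (min_width=14, slack=2)
Line 3: ['two', 'tired', 'orange'] (min_width=16, slack=0)
Line 4: ['water', 'desert'] (min_width=12, slack=4)
Line 5: ['triangle', 'line'] (min_width=13, slack=3)
Line 6: ['cheese', 'letter', 'an'] (min_width=16, slack=0)
Line 7: ['developer'] (min_width=9, slack=7)

Answer: 1 1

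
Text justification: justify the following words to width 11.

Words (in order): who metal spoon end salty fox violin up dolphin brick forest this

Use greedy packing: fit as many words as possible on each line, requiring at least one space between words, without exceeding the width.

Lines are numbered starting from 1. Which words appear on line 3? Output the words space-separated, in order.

Answer: salty fox

Derivation:
Line 1: ['who', 'metal'] (min_width=9, slack=2)
Line 2: ['spoon', 'end'] (min_width=9, slack=2)
Line 3: ['salty', 'fox'] (min_width=9, slack=2)
Line 4: ['violin', 'up'] (min_width=9, slack=2)
Line 5: ['dolphin'] (min_width=7, slack=4)
Line 6: ['brick'] (min_width=5, slack=6)
Line 7: ['forest', 'this'] (min_width=11, slack=0)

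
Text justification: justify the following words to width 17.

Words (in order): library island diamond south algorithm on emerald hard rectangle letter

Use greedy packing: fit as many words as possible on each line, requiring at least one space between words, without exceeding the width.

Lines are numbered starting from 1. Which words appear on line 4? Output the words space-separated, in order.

Line 1: ['library', 'island'] (min_width=14, slack=3)
Line 2: ['diamond', 'south'] (min_width=13, slack=4)
Line 3: ['algorithm', 'on'] (min_width=12, slack=5)
Line 4: ['emerald', 'hard'] (min_width=12, slack=5)
Line 5: ['rectangle', 'letter'] (min_width=16, slack=1)

Answer: emerald hard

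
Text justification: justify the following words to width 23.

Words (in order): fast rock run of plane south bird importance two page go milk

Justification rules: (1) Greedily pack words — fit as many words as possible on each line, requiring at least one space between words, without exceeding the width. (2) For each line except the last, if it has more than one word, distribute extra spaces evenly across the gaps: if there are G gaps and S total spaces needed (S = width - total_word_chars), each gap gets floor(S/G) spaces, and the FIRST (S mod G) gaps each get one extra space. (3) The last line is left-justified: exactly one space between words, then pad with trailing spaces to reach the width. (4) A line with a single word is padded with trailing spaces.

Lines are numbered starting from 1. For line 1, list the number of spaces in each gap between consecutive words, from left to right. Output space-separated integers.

Answer: 2 1 1 1

Derivation:
Line 1: ['fast', 'rock', 'run', 'of', 'plane'] (min_width=22, slack=1)
Line 2: ['south', 'bird', 'importance'] (min_width=21, slack=2)
Line 3: ['two', 'page', 'go', 'milk'] (min_width=16, slack=7)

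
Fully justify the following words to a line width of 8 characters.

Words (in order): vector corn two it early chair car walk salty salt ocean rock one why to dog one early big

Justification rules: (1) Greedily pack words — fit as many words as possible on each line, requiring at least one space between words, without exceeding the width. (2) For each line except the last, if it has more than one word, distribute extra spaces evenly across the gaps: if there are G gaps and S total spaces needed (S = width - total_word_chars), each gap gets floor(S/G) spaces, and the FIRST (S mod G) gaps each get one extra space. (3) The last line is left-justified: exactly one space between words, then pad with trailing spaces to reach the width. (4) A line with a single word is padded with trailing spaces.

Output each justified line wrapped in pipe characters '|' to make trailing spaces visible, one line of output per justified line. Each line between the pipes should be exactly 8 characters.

Line 1: ['vector'] (min_width=6, slack=2)
Line 2: ['corn', 'two'] (min_width=8, slack=0)
Line 3: ['it', 'early'] (min_width=8, slack=0)
Line 4: ['chair'] (min_width=5, slack=3)
Line 5: ['car', 'walk'] (min_width=8, slack=0)
Line 6: ['salty'] (min_width=5, slack=3)
Line 7: ['salt'] (min_width=4, slack=4)
Line 8: ['ocean'] (min_width=5, slack=3)
Line 9: ['rock', 'one'] (min_width=8, slack=0)
Line 10: ['why', 'to'] (min_width=6, slack=2)
Line 11: ['dog', 'one'] (min_width=7, slack=1)
Line 12: ['early'] (min_width=5, slack=3)
Line 13: ['big'] (min_width=3, slack=5)

Answer: |vector  |
|corn two|
|it early|
|chair   |
|car walk|
|salty   |
|salt    |
|ocean   |
|rock one|
|why   to|
|dog  one|
|early   |
|big     |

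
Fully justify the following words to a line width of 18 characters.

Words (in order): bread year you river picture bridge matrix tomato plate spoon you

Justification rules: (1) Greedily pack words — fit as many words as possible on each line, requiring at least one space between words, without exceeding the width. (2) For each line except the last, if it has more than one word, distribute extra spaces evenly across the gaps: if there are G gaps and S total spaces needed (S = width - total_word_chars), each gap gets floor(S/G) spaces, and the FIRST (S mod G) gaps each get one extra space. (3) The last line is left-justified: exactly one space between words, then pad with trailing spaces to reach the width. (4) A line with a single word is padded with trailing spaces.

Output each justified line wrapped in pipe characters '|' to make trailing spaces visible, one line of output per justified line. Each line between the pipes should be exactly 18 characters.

Line 1: ['bread', 'year', 'you'] (min_width=14, slack=4)
Line 2: ['river', 'picture'] (min_width=13, slack=5)
Line 3: ['bridge', 'matrix'] (min_width=13, slack=5)
Line 4: ['tomato', 'plate', 'spoon'] (min_width=18, slack=0)
Line 5: ['you'] (min_width=3, slack=15)

Answer: |bread   year   you|
|river      picture|
|bridge      matrix|
|tomato plate spoon|
|you               |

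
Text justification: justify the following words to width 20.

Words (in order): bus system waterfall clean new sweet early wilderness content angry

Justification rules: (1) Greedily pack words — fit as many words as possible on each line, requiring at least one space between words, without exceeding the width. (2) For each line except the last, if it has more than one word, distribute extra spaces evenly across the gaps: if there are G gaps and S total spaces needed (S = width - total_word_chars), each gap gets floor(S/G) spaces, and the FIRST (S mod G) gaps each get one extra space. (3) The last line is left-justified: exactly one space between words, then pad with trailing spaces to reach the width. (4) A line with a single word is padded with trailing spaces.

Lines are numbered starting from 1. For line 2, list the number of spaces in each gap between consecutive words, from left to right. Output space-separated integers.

Answer: 4 3

Derivation:
Line 1: ['bus', 'system', 'waterfall'] (min_width=20, slack=0)
Line 2: ['clean', 'new', 'sweet'] (min_width=15, slack=5)
Line 3: ['early', 'wilderness'] (min_width=16, slack=4)
Line 4: ['content', 'angry'] (min_width=13, slack=7)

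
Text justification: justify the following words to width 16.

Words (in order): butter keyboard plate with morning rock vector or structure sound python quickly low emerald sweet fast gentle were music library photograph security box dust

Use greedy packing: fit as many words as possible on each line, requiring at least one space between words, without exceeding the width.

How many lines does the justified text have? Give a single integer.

Answer: 13

Derivation:
Line 1: ['butter', 'keyboard'] (min_width=15, slack=1)
Line 2: ['plate', 'with'] (min_width=10, slack=6)
Line 3: ['morning', 'rock'] (min_width=12, slack=4)
Line 4: ['vector', 'or'] (min_width=9, slack=7)
Line 5: ['structure', 'sound'] (min_width=15, slack=1)
Line 6: ['python', 'quickly'] (min_width=14, slack=2)
Line 7: ['low', 'emerald'] (min_width=11, slack=5)
Line 8: ['sweet', 'fast'] (min_width=10, slack=6)
Line 9: ['gentle', 'were'] (min_width=11, slack=5)
Line 10: ['music', 'library'] (min_width=13, slack=3)
Line 11: ['photograph'] (min_width=10, slack=6)
Line 12: ['security', 'box'] (min_width=12, slack=4)
Line 13: ['dust'] (min_width=4, slack=12)
Total lines: 13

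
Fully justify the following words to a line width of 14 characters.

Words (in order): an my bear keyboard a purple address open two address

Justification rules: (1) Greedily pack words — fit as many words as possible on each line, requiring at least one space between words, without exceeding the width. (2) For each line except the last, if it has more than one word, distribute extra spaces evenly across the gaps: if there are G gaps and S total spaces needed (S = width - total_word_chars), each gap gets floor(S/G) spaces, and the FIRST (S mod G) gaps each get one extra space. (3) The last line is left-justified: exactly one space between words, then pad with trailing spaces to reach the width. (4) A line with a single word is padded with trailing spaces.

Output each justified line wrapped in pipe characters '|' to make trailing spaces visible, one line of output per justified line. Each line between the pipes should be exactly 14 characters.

Answer: |an   my   bear|
|keyboard     a|
|purple address|
|open       two|
|address       |

Derivation:
Line 1: ['an', 'my', 'bear'] (min_width=10, slack=4)
Line 2: ['keyboard', 'a'] (min_width=10, slack=4)
Line 3: ['purple', 'address'] (min_width=14, slack=0)
Line 4: ['open', 'two'] (min_width=8, slack=6)
Line 5: ['address'] (min_width=7, slack=7)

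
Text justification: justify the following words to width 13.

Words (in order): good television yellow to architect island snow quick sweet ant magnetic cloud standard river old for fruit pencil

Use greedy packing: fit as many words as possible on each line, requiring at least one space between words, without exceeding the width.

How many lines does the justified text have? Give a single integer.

Line 1: ['good'] (min_width=4, slack=9)
Line 2: ['television'] (min_width=10, slack=3)
Line 3: ['yellow', 'to'] (min_width=9, slack=4)
Line 4: ['architect'] (min_width=9, slack=4)
Line 5: ['island', 'snow'] (min_width=11, slack=2)
Line 6: ['quick', 'sweet'] (min_width=11, slack=2)
Line 7: ['ant', 'magnetic'] (min_width=12, slack=1)
Line 8: ['cloud'] (min_width=5, slack=8)
Line 9: ['standard'] (min_width=8, slack=5)
Line 10: ['river', 'old', 'for'] (min_width=13, slack=0)
Line 11: ['fruit', 'pencil'] (min_width=12, slack=1)
Total lines: 11

Answer: 11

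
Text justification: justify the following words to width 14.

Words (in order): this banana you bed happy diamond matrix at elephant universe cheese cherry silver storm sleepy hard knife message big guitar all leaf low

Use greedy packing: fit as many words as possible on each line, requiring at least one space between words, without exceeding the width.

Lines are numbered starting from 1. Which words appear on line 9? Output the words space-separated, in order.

Answer: knife message

Derivation:
Line 1: ['this', 'banana'] (min_width=11, slack=3)
Line 2: ['you', 'bed', 'happy'] (min_width=13, slack=1)
Line 3: ['diamond', 'matrix'] (min_width=14, slack=0)
Line 4: ['at', 'elephant'] (min_width=11, slack=3)
Line 5: ['universe'] (min_width=8, slack=6)
Line 6: ['cheese', 'cherry'] (min_width=13, slack=1)
Line 7: ['silver', 'storm'] (min_width=12, slack=2)
Line 8: ['sleepy', 'hard'] (min_width=11, slack=3)
Line 9: ['knife', 'message'] (min_width=13, slack=1)
Line 10: ['big', 'guitar', 'all'] (min_width=14, slack=0)
Line 11: ['leaf', 'low'] (min_width=8, slack=6)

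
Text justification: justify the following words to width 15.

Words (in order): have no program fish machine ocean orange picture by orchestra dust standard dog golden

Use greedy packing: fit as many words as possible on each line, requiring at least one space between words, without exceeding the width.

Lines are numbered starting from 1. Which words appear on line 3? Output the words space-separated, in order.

Line 1: ['have', 'no', 'program'] (min_width=15, slack=0)
Line 2: ['fish', 'machine'] (min_width=12, slack=3)
Line 3: ['ocean', 'orange'] (min_width=12, slack=3)
Line 4: ['picture', 'by'] (min_width=10, slack=5)
Line 5: ['orchestra', 'dust'] (min_width=14, slack=1)
Line 6: ['standard', 'dog'] (min_width=12, slack=3)
Line 7: ['golden'] (min_width=6, slack=9)

Answer: ocean orange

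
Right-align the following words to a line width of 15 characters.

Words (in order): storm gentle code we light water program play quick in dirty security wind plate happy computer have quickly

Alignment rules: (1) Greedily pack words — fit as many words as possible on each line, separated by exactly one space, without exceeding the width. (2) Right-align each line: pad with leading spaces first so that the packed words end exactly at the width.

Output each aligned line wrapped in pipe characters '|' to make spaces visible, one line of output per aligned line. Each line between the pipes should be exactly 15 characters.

Answer: |   storm gentle|
|  code we light|
|  water program|
|  play quick in|
| dirty security|
|     wind plate|
| happy computer|
|   have quickly|

Derivation:
Line 1: ['storm', 'gentle'] (min_width=12, slack=3)
Line 2: ['code', 'we', 'light'] (min_width=13, slack=2)
Line 3: ['water', 'program'] (min_width=13, slack=2)
Line 4: ['play', 'quick', 'in'] (min_width=13, slack=2)
Line 5: ['dirty', 'security'] (min_width=14, slack=1)
Line 6: ['wind', 'plate'] (min_width=10, slack=5)
Line 7: ['happy', 'computer'] (min_width=14, slack=1)
Line 8: ['have', 'quickly'] (min_width=12, slack=3)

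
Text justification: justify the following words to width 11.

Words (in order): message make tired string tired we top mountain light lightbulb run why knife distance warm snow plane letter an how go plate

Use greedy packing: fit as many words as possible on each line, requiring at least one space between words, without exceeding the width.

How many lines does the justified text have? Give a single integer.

Answer: 16

Derivation:
Line 1: ['message'] (min_width=7, slack=4)
Line 2: ['make', 'tired'] (min_width=10, slack=1)
Line 3: ['string'] (min_width=6, slack=5)
Line 4: ['tired', 'we'] (min_width=8, slack=3)
Line 5: ['top'] (min_width=3, slack=8)
Line 6: ['mountain'] (min_width=8, slack=3)
Line 7: ['light'] (min_width=5, slack=6)
Line 8: ['lightbulb'] (min_width=9, slack=2)
Line 9: ['run', 'why'] (min_width=7, slack=4)
Line 10: ['knife'] (min_width=5, slack=6)
Line 11: ['distance'] (min_width=8, slack=3)
Line 12: ['warm', 'snow'] (min_width=9, slack=2)
Line 13: ['plane'] (min_width=5, slack=6)
Line 14: ['letter', 'an'] (min_width=9, slack=2)
Line 15: ['how', 'go'] (min_width=6, slack=5)
Line 16: ['plate'] (min_width=5, slack=6)
Total lines: 16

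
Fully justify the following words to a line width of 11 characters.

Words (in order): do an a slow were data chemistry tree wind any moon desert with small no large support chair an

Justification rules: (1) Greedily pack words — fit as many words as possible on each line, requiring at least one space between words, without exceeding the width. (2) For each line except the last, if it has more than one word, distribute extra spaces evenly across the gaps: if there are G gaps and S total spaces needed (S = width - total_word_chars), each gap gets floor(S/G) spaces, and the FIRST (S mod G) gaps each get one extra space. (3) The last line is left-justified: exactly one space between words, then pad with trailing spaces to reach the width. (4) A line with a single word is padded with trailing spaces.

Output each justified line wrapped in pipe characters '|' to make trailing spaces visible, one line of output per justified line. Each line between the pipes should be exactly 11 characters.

Line 1: ['do', 'an', 'a'] (min_width=7, slack=4)
Line 2: ['slow', 'were'] (min_width=9, slack=2)
Line 3: ['data'] (min_width=4, slack=7)
Line 4: ['chemistry'] (min_width=9, slack=2)
Line 5: ['tree', 'wind'] (min_width=9, slack=2)
Line 6: ['any', 'moon'] (min_width=8, slack=3)
Line 7: ['desert', 'with'] (min_width=11, slack=0)
Line 8: ['small', 'no'] (min_width=8, slack=3)
Line 9: ['large'] (min_width=5, slack=6)
Line 10: ['support'] (min_width=7, slack=4)
Line 11: ['chair', 'an'] (min_width=8, slack=3)

Answer: |do   an   a|
|slow   were|
|data       |
|chemistry  |
|tree   wind|
|any    moon|
|desert with|
|small    no|
|large      |
|support    |
|chair an   |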